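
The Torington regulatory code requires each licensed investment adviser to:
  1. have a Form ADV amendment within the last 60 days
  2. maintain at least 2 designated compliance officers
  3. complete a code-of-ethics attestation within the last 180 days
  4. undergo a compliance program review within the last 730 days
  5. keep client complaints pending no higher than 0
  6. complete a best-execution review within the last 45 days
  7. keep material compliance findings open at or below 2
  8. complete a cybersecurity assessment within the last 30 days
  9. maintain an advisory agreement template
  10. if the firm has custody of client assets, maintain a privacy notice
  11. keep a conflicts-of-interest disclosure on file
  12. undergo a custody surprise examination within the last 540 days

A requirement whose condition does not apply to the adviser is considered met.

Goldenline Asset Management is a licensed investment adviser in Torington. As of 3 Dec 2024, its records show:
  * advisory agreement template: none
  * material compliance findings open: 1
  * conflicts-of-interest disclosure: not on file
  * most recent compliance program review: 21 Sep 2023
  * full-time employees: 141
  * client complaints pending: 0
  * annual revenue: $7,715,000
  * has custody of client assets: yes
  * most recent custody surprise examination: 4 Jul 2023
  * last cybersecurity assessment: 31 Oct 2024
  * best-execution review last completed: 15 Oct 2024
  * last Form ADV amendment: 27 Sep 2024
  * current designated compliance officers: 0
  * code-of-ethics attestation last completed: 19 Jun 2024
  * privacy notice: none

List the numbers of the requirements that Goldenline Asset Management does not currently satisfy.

1, 2, 6, 8, 9, 10, 11

1. Form ADV amendment 67 days ago vs limit 60 → not met
2. designated compliance officers 0 < 2 → not met
3. code-of-ethics attestation 167 days ago vs limit 180 → met
4. compliance program review 439 days ago vs limit 730 → met
5. client complaints pending 0 ≤ 0 → met
6. best-execution review 49 days ago vs limit 45 → not met
7. material compliance findings open 1 ≤ 2 → met
8. cybersecurity assessment 33 days ago vs limit 30 → not met
9. advisory agreement template absent → not met
10. condition 'has custody of client assets' holds; privacy notice absent → not met
11. conflicts-of-interest disclosure absent → not met
12. custody surprise examination 518 days ago vs limit 540 → met
Not met: 1, 2, 6, 8, 9, 10, 11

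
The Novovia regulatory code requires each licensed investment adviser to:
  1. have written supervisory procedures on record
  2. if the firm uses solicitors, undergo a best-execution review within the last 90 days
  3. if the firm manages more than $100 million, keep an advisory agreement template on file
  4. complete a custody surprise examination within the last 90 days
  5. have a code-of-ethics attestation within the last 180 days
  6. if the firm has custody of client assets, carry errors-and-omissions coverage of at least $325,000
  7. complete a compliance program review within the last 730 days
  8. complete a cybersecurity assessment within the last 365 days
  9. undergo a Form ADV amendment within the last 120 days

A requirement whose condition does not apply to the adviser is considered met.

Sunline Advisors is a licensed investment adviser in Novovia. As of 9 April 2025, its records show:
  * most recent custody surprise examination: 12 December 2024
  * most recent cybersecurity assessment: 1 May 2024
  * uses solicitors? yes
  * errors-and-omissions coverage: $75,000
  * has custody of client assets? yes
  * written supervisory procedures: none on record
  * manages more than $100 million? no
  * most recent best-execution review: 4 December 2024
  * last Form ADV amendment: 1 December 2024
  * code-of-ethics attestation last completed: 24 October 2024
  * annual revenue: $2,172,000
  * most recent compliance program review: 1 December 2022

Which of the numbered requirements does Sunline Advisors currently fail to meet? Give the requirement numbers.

1, 2, 4, 6, 7, 9

1. written supervisory procedures absent → not met
2. condition 'uses solicitors' holds; best-execution review 126 days ago vs limit 90 → not met
3. condition 'manages more than $100 million' does not hold → requirement n/a → met
4. custody surprise examination 118 days ago vs limit 90 → not met
5. code-of-ethics attestation 167 days ago vs limit 180 → met
6. condition 'has custody of client assets' holds; errors-and-omissions coverage $75,000 < $325,000 → not met
7. compliance program review 860 days ago vs limit 730 → not met
8. cybersecurity assessment 343 days ago vs limit 365 → met
9. Form ADV amendment 129 days ago vs limit 120 → not met
Not met: 1, 2, 4, 6, 7, 9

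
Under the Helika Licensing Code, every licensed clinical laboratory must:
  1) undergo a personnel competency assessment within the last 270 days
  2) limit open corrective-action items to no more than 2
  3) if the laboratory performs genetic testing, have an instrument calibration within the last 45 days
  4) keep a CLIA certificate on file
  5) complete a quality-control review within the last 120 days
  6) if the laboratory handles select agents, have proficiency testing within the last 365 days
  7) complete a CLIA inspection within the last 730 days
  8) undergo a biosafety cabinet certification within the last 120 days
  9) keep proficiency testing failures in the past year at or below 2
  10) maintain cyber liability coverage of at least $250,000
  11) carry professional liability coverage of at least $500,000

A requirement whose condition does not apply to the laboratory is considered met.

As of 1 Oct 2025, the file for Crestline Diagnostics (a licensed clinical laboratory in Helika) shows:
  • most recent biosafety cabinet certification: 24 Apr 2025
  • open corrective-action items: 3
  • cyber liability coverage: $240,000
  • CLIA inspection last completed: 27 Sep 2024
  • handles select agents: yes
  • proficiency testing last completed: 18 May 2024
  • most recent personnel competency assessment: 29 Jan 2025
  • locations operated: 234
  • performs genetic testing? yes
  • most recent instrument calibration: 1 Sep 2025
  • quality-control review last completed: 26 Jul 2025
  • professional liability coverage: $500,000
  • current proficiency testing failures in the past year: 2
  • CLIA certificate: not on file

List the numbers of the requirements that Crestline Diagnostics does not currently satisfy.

1. personnel competency assessment 245 days ago vs limit 270 → met
2. open corrective-action items 3 > 2 → not met
3. condition 'performs genetic testing' holds; instrument calibration 30 days ago vs limit 45 → met
4. CLIA certificate absent → not met
5. quality-control review 67 days ago vs limit 120 → met
6. condition 'handles select agents' holds; proficiency testing 501 days ago vs limit 365 → not met
7. CLIA inspection 369 days ago vs limit 730 → met
8. biosafety cabinet certification 160 days ago vs limit 120 → not met
9. proficiency testing failures in the past year 2 ≤ 2 → met
10. cyber liability coverage $240,000 < $250,000 → not met
11. professional liability coverage $500,000 ≥ $500,000 → met
Not met: 2, 4, 6, 8, 10

2, 4, 6, 8, 10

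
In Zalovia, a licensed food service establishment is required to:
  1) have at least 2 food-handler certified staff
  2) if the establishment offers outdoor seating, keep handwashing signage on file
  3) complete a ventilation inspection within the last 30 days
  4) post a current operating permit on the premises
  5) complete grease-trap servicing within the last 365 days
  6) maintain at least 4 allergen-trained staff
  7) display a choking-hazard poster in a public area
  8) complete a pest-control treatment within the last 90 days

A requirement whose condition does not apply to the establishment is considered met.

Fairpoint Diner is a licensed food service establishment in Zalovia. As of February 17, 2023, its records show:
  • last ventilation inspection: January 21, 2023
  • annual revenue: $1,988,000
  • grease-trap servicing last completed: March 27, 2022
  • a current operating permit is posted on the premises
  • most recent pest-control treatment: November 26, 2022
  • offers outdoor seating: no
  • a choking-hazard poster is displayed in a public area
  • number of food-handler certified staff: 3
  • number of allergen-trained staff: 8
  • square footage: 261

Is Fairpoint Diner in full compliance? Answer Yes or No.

1. food-handler certified staff 3 ≥ 2 → met
2. condition 'offers outdoor seating' does not hold → requirement n/a → met
3. ventilation inspection 27 days ago vs limit 30 → met
4. current operating permit present → met
5. grease-trap servicing 327 days ago vs limit 365 → met
6. allergen-trained staff 8 ≥ 4 → met
7. choking-hazard poster present → met
8. pest-control treatment 83 days ago vs limit 90 → met
All met.

Yes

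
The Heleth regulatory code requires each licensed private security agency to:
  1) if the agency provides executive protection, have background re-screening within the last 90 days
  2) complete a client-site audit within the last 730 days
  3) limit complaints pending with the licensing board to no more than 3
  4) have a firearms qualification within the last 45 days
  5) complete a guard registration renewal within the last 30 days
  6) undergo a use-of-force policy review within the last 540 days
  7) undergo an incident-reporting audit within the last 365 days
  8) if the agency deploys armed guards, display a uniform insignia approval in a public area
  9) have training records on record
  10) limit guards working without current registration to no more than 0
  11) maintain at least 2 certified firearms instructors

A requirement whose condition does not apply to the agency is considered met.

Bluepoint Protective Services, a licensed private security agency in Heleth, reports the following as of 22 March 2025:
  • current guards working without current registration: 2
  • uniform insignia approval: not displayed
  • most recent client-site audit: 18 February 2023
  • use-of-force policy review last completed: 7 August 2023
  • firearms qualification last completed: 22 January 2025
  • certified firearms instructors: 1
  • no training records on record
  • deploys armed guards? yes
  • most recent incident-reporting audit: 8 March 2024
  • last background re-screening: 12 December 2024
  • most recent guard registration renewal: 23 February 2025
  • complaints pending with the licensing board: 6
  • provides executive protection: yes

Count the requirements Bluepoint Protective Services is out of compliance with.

10

1. condition 'provides executive protection' holds; background re-screening 100 days ago vs limit 90 → not met
2. client-site audit 763 days ago vs limit 730 → not met
3. complaints pending with the licensing board 6 > 3 → not met
4. firearms qualification 59 days ago vs limit 45 → not met
5. guard registration renewal 27 days ago vs limit 30 → met
6. use-of-force policy review 593 days ago vs limit 540 → not met
7. incident-reporting audit 379 days ago vs limit 365 → not met
8. condition 'deploys armed guards' holds; uniform insignia approval absent → not met
9. training records absent → not met
10. guards working without current registration 2 > 0 → not met
11. certified firearms instructors 1 < 2 → not met
Not met: 10 of 11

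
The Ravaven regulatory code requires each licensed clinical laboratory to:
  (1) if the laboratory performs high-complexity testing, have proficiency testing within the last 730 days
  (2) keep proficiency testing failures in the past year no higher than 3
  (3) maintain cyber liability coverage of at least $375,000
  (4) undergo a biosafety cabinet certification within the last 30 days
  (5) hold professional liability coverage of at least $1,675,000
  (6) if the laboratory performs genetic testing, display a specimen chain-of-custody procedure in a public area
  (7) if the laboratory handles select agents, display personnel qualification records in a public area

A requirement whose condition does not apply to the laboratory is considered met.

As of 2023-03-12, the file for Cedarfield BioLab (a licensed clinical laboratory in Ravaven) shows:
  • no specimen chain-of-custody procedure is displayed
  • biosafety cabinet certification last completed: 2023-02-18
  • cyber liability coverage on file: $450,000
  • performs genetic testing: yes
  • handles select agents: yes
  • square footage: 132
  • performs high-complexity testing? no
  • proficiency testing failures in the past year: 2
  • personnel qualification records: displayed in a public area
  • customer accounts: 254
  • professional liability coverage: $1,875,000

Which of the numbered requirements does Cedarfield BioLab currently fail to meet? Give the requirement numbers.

6

1. condition 'performs high-complexity testing' does not hold → requirement n/a → met
2. proficiency testing failures in the past year 2 ≤ 3 → met
3. cyber liability coverage $450,000 ≥ $375,000 → met
4. biosafety cabinet certification 22 days ago vs limit 30 → met
5. professional liability coverage $1,875,000 ≥ $1,675,000 → met
6. condition 'performs genetic testing' holds; specimen chain-of-custody procedure absent → not met
7. condition 'handles select agents' holds; personnel qualification records present → met
Not met: 6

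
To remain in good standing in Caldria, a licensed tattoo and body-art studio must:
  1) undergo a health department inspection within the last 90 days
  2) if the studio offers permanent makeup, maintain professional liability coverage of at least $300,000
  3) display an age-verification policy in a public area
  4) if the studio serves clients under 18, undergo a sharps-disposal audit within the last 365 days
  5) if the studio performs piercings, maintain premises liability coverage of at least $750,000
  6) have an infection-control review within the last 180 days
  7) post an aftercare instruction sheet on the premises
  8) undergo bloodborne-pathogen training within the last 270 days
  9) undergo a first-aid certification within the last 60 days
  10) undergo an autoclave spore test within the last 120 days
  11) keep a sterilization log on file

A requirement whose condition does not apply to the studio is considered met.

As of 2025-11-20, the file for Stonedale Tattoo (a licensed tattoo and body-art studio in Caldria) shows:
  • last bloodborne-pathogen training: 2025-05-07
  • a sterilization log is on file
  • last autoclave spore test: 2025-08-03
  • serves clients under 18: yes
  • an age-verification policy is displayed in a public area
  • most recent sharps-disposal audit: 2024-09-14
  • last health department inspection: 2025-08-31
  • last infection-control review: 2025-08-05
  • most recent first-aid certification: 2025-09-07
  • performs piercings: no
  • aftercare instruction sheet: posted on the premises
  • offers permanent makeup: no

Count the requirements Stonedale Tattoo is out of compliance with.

1. health department inspection 81 days ago vs limit 90 → met
2. condition 'offers permanent makeup' does not hold → requirement n/a → met
3. age-verification policy present → met
4. condition 'serves clients under 18' holds; sharps-disposal audit 432 days ago vs limit 365 → not met
5. condition 'performs piercings' does not hold → requirement n/a → met
6. infection-control review 107 days ago vs limit 180 → met
7. aftercare instruction sheet present → met
8. bloodborne-pathogen training 197 days ago vs limit 270 → met
9. first-aid certification 74 days ago vs limit 60 → not met
10. autoclave spore test 109 days ago vs limit 120 → met
11. sterilization log present → met
Not met: 2 of 11

2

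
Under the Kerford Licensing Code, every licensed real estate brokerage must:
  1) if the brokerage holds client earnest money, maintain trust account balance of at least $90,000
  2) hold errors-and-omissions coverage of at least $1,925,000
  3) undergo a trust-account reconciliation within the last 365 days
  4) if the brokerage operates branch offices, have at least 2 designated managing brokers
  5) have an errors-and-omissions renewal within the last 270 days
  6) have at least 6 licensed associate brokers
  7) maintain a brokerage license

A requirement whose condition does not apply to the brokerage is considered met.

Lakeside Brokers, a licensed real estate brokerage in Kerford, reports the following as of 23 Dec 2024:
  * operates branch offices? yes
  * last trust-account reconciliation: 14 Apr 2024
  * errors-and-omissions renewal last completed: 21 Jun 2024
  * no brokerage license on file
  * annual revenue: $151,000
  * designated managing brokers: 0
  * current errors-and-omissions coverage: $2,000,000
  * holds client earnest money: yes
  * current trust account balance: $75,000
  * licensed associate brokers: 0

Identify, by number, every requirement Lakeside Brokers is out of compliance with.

1. condition 'holds client earnest money' holds; trust account balance $75,000 < $90,000 → not met
2. errors-and-omissions coverage $2,000,000 ≥ $1,925,000 → met
3. trust-account reconciliation 253 days ago vs limit 365 → met
4. condition 'operates branch offices' holds; designated managing brokers 0 < 2 → not met
5. errors-and-omissions renewal 185 days ago vs limit 270 → met
6. licensed associate brokers 0 < 6 → not met
7. brokerage license absent → not met
Not met: 1, 4, 6, 7

1, 4, 6, 7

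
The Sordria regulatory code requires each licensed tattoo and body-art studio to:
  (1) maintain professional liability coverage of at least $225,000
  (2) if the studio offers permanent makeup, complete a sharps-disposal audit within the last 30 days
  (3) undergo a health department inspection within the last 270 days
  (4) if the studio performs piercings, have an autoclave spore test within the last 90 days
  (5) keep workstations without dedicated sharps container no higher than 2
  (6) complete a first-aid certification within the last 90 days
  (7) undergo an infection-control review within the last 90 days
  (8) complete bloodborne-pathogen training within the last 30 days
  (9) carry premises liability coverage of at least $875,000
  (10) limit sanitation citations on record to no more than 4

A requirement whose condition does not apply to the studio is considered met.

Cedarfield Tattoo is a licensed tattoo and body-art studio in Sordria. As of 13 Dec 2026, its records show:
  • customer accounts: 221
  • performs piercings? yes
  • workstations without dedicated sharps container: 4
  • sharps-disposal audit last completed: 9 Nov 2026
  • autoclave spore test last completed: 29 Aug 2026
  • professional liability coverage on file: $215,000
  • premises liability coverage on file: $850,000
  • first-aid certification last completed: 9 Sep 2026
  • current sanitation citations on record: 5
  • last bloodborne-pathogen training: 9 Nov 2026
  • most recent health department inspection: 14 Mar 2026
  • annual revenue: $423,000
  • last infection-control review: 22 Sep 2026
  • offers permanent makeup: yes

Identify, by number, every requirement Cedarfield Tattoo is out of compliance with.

1. professional liability coverage $215,000 < $225,000 → not met
2. condition 'offers permanent makeup' holds; sharps-disposal audit 34 days ago vs limit 30 → not met
3. health department inspection 274 days ago vs limit 270 → not met
4. condition 'performs piercings' holds; autoclave spore test 106 days ago vs limit 90 → not met
5. workstations without dedicated sharps container 4 > 2 → not met
6. first-aid certification 95 days ago vs limit 90 → not met
7. infection-control review 82 days ago vs limit 90 → met
8. bloodborne-pathogen training 34 days ago vs limit 30 → not met
9. premises liability coverage $850,000 < $875,000 → not met
10. sanitation citations on record 5 > 4 → not met
Not met: 1, 2, 3, 4, 5, 6, 8, 9, 10

1, 2, 3, 4, 5, 6, 8, 9, 10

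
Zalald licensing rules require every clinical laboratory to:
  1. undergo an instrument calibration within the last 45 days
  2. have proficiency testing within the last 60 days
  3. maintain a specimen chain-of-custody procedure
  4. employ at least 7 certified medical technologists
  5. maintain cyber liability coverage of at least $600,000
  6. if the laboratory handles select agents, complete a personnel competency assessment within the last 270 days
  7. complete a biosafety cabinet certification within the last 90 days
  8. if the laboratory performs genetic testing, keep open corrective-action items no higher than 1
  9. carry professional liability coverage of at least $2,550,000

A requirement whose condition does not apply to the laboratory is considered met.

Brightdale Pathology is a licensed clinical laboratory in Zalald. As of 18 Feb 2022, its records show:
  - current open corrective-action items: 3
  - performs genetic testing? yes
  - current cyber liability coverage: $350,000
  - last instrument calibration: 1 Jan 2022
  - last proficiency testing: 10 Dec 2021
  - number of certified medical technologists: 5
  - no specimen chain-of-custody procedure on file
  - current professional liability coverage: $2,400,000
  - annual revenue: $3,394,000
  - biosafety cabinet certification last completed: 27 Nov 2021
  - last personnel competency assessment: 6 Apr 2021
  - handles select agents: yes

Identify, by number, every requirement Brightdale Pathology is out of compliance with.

1. instrument calibration 48 days ago vs limit 45 → not met
2. proficiency testing 70 days ago vs limit 60 → not met
3. specimen chain-of-custody procedure absent → not met
4. certified medical technologists 5 < 7 → not met
5. cyber liability coverage $350,000 < $600,000 → not met
6. condition 'handles select agents' holds; personnel competency assessment 318 days ago vs limit 270 → not met
7. biosafety cabinet certification 83 days ago vs limit 90 → met
8. condition 'performs genetic testing' holds; open corrective-action items 3 > 1 → not met
9. professional liability coverage $2,400,000 < $2,550,000 → not met
Not met: 1, 2, 3, 4, 5, 6, 8, 9

1, 2, 3, 4, 5, 6, 8, 9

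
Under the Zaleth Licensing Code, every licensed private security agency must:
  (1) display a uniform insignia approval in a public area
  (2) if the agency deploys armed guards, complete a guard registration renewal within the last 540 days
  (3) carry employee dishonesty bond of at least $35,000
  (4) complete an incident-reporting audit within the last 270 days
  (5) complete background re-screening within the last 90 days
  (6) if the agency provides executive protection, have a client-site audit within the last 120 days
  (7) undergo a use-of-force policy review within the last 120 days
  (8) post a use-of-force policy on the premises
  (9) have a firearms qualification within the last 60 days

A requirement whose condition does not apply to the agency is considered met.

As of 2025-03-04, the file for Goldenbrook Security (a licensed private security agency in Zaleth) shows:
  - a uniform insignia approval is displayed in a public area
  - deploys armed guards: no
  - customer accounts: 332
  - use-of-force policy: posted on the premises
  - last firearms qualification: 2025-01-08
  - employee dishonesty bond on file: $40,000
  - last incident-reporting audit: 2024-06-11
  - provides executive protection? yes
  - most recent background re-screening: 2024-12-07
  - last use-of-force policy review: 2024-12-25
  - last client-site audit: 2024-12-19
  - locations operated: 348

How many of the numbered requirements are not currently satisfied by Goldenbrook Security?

1. uniform insignia approval present → met
2. condition 'deploys armed guards' does not hold → requirement n/a → met
3. employee dishonesty bond $40,000 ≥ $35,000 → met
4. incident-reporting audit 266 days ago vs limit 270 → met
5. background re-screening 87 days ago vs limit 90 → met
6. condition 'provides executive protection' holds; client-site audit 75 days ago vs limit 120 → met
7. use-of-force policy review 69 days ago vs limit 120 → met
8. use-of-force policy present → met
9. firearms qualification 55 days ago vs limit 60 → met
Not met: 0 of 9

0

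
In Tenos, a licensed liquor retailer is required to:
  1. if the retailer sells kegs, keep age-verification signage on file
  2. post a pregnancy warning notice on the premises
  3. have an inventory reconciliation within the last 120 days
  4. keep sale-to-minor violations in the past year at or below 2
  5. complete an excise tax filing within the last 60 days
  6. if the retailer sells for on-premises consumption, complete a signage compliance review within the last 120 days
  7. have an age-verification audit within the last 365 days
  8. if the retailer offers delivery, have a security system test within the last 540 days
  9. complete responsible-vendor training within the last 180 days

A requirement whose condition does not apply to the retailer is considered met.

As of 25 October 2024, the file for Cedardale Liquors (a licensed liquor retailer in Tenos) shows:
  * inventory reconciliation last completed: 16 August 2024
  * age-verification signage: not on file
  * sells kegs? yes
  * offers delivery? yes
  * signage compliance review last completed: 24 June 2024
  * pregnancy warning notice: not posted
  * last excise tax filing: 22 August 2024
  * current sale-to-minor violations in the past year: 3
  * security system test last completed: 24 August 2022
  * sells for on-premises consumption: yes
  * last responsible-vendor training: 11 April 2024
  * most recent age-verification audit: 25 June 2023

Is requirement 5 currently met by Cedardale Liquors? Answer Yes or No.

5. excise tax filing 64 days ago vs limit 60 → not met

No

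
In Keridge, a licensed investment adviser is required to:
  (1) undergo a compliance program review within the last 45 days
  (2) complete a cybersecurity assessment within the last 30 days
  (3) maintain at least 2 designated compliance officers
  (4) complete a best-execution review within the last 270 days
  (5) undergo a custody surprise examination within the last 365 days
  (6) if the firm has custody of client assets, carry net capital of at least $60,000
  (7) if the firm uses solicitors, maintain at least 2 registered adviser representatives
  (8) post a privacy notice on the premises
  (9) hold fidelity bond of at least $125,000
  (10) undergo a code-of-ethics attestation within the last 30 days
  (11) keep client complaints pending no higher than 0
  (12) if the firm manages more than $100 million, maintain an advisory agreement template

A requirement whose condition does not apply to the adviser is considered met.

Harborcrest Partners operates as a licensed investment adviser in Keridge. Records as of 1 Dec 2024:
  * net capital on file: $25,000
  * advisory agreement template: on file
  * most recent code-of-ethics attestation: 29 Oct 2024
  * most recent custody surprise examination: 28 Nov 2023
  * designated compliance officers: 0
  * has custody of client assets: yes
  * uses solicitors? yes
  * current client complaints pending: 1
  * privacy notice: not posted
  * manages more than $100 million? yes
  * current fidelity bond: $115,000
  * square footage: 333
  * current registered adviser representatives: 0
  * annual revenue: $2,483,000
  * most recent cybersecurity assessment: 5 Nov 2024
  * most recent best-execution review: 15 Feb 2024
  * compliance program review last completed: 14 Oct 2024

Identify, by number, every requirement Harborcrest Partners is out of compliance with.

1. compliance program review 48 days ago vs limit 45 → not met
2. cybersecurity assessment 26 days ago vs limit 30 → met
3. designated compliance officers 0 < 2 → not met
4. best-execution review 290 days ago vs limit 270 → not met
5. custody surprise examination 369 days ago vs limit 365 → not met
6. condition 'has custody of client assets' holds; net capital $25,000 < $60,000 → not met
7. condition 'uses solicitors' holds; registered adviser representatives 0 < 2 → not met
8. privacy notice absent → not met
9. fidelity bond $115,000 < $125,000 → not met
10. code-of-ethics attestation 33 days ago vs limit 30 → not met
11. client complaints pending 1 > 0 → not met
12. condition 'manages more than $100 million' holds; advisory agreement template present → met
Not met: 1, 3, 4, 5, 6, 7, 8, 9, 10, 11

1, 3, 4, 5, 6, 7, 8, 9, 10, 11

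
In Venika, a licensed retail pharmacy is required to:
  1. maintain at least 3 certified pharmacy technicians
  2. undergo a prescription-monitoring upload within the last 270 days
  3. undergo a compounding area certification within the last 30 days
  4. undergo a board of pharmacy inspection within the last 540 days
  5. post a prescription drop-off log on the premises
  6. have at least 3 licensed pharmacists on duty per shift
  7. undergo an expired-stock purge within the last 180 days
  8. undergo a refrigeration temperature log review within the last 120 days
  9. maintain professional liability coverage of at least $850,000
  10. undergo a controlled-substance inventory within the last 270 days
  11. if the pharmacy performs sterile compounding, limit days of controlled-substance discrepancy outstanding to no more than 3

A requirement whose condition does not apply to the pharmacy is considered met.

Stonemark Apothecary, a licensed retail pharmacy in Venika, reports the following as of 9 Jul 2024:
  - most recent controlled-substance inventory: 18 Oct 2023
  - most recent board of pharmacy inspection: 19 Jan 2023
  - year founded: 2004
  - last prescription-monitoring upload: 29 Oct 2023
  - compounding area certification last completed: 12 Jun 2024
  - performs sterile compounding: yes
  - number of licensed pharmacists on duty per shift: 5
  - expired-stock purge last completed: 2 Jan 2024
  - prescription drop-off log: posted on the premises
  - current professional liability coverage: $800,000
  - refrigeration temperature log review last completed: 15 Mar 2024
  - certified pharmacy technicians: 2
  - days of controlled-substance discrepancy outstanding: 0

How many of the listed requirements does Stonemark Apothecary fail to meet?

3

1. certified pharmacy technicians 2 < 3 → not met
2. prescription-monitoring upload 254 days ago vs limit 270 → met
3. compounding area certification 27 days ago vs limit 30 → met
4. board of pharmacy inspection 537 days ago vs limit 540 → met
5. prescription drop-off log present → met
6. licensed pharmacists on duty per shift 5 ≥ 3 → met
7. expired-stock purge 189 days ago vs limit 180 → not met
8. refrigeration temperature log review 116 days ago vs limit 120 → met
9. professional liability coverage $800,000 < $850,000 → not met
10. controlled-substance inventory 265 days ago vs limit 270 → met
11. condition 'performs sterile compounding' holds; days of controlled-substance discrepancy outstanding 0 ≤ 3 → met
Not met: 3 of 11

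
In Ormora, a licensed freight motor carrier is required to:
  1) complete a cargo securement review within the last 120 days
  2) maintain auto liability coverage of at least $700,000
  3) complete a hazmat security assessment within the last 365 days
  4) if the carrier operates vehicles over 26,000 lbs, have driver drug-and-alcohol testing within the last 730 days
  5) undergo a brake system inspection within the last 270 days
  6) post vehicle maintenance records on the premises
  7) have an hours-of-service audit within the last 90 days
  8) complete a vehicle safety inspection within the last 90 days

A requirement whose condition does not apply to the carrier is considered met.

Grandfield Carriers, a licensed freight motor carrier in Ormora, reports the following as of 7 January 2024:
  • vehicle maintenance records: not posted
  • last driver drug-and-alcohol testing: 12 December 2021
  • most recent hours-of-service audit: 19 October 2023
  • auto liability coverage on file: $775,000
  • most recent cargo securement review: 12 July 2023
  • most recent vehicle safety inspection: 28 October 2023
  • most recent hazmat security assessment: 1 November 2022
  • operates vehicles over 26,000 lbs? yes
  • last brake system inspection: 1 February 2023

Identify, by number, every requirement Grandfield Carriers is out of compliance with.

1, 3, 4, 5, 6

1. cargo securement review 179 days ago vs limit 120 → not met
2. auto liability coverage $775,000 ≥ $700,000 → met
3. hazmat security assessment 432 days ago vs limit 365 → not met
4. condition 'operates vehicles over 26,000 lbs' holds; driver drug-and-alcohol testing 756 days ago vs limit 730 → not met
5. brake system inspection 340 days ago vs limit 270 → not met
6. vehicle maintenance records absent → not met
7. hours-of-service audit 80 days ago vs limit 90 → met
8. vehicle safety inspection 71 days ago vs limit 90 → met
Not met: 1, 3, 4, 5, 6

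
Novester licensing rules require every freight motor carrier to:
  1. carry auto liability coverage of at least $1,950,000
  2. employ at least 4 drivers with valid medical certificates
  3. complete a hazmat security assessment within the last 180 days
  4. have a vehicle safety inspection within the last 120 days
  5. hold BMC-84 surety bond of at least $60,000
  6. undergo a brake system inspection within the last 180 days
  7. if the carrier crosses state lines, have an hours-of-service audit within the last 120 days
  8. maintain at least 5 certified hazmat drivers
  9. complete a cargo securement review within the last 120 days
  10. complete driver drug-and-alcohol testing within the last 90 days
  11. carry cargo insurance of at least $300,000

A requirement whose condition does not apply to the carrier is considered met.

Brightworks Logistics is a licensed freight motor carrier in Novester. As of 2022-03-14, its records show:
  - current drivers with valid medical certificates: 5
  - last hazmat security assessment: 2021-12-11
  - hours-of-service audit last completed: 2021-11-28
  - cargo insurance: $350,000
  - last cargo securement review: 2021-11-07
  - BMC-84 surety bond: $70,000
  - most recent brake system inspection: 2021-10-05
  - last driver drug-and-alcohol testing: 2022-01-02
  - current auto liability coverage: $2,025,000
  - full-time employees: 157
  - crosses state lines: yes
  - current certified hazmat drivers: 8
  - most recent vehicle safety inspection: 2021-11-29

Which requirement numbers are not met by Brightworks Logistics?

1. auto liability coverage $2,025,000 ≥ $1,950,000 → met
2. drivers with valid medical certificates 5 ≥ 4 → met
3. hazmat security assessment 93 days ago vs limit 180 → met
4. vehicle safety inspection 105 days ago vs limit 120 → met
5. BMC-84 surety bond $70,000 ≥ $60,000 → met
6. brake system inspection 160 days ago vs limit 180 → met
7. condition 'crosses state lines' holds; hours-of-service audit 106 days ago vs limit 120 → met
8. certified hazmat drivers 8 ≥ 5 → met
9. cargo securement review 127 days ago vs limit 120 → not met
10. driver drug-and-alcohol testing 71 days ago vs limit 90 → met
11. cargo insurance $350,000 ≥ $300,000 → met
Not met: 9

9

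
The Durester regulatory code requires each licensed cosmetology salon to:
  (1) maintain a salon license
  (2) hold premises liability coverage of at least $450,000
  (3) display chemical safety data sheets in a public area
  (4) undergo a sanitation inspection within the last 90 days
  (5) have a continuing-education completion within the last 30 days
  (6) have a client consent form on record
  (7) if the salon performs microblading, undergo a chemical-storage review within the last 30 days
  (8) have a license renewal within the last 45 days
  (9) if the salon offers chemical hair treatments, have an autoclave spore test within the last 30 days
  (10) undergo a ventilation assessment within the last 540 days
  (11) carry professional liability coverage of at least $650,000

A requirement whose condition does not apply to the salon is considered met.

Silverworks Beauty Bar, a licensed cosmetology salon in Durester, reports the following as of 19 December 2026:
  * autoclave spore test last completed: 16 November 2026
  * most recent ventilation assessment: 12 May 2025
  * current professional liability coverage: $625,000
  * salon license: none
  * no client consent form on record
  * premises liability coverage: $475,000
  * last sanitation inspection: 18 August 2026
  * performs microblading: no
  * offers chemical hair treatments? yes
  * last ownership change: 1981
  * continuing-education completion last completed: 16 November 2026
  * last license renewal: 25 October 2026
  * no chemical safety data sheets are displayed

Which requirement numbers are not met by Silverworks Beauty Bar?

1. salon license absent → not met
2. premises liability coverage $475,000 ≥ $450,000 → met
3. chemical safety data sheets absent → not met
4. sanitation inspection 123 days ago vs limit 90 → not met
5. continuing-education completion 33 days ago vs limit 30 → not met
6. client consent form absent → not met
7. condition 'performs microblading' does not hold → requirement n/a → met
8. license renewal 55 days ago vs limit 45 → not met
9. condition 'offers chemical hair treatments' holds; autoclave spore test 33 days ago vs limit 30 → not met
10. ventilation assessment 586 days ago vs limit 540 → not met
11. professional liability coverage $625,000 < $650,000 → not met
Not met: 1, 3, 4, 5, 6, 8, 9, 10, 11

1, 3, 4, 5, 6, 8, 9, 10, 11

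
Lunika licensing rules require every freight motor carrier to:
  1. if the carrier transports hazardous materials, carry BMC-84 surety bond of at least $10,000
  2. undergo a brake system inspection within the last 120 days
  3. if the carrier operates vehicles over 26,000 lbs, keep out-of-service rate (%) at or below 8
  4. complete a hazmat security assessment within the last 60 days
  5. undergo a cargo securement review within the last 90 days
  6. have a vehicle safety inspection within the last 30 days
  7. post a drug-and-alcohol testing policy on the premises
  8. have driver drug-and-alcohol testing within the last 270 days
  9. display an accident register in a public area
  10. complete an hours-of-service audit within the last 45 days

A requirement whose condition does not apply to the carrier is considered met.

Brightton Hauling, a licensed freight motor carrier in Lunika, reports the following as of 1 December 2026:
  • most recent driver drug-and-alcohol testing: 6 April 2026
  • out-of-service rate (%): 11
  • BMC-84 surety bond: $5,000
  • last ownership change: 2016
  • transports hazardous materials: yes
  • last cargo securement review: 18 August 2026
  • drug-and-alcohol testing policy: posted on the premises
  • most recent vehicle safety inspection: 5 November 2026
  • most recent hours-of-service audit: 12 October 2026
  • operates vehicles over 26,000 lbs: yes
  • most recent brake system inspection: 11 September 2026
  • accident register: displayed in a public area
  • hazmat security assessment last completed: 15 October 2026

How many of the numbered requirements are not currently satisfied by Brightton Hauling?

1. condition 'transports hazardous materials' holds; BMC-84 surety bond $5,000 < $10,000 → not met
2. brake system inspection 81 days ago vs limit 120 → met
3. condition 'operates vehicles over 26,000 lbs' holds; out-of-service rate (%) 11 > 8 → not met
4. hazmat security assessment 47 days ago vs limit 60 → met
5. cargo securement review 105 days ago vs limit 90 → not met
6. vehicle safety inspection 26 days ago vs limit 30 → met
7. drug-and-alcohol testing policy present → met
8. driver drug-and-alcohol testing 239 days ago vs limit 270 → met
9. accident register present → met
10. hours-of-service audit 50 days ago vs limit 45 → not met
Not met: 4 of 10

4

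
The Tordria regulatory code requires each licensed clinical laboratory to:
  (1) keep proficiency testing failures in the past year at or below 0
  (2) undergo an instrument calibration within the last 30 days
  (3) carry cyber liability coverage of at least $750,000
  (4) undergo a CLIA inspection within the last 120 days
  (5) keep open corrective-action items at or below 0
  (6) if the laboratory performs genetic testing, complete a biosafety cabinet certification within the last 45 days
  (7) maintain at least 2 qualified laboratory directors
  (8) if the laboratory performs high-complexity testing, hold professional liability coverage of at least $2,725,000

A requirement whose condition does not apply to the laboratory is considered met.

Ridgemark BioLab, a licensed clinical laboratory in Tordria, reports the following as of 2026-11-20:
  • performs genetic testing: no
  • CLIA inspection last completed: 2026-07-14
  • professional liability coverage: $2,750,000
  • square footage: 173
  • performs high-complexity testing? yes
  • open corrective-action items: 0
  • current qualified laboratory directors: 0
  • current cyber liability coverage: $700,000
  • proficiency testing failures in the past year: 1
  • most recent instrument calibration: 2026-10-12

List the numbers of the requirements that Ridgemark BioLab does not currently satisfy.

1, 2, 3, 4, 7

1. proficiency testing failures in the past year 1 > 0 → not met
2. instrument calibration 39 days ago vs limit 30 → not met
3. cyber liability coverage $700,000 < $750,000 → not met
4. CLIA inspection 129 days ago vs limit 120 → not met
5. open corrective-action items 0 ≤ 0 → met
6. condition 'performs genetic testing' does not hold → requirement n/a → met
7. qualified laboratory directors 0 < 2 → not met
8. condition 'performs high-complexity testing' holds; professional liability coverage $2,750,000 ≥ $2,725,000 → met
Not met: 1, 2, 3, 4, 7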